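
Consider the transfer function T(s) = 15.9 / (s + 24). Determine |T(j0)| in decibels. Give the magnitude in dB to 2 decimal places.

-3.58 dB

T(0) = 15.9 / 24 = 0.6625
20 log₁₀(0.6625) = -3.576 dB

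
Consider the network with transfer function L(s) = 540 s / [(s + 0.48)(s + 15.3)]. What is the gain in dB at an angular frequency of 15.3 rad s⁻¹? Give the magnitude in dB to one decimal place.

27.9 dB

|j15.3| = 15.3
|j15.3 + 0.48| = √(15.3² + 0.48²) = 15.31
|j15.3 + 15.3| = √(15.3² + 15.3²) = 21.64
|L(j15.3)| = 540 × 15.3 / (15.31 × 21.64) = 24.944
20 log₁₀(24.944) = 27.94 dB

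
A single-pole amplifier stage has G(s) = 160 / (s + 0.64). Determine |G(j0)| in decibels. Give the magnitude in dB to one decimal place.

48.0 dB

G(0) = 160 / 0.64 = 250
20 log₁₀(250) = 47.96 dB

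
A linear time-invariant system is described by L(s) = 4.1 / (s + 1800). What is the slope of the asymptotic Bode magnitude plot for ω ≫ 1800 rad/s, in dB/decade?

-20 dB/decade

With 0 zeros and 1 pole, the high-frequency asymptotic slope is 20 × (0 − 1) = -20 dB/decade.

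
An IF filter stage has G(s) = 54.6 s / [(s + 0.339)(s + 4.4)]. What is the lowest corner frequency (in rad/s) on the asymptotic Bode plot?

0.339 rad/s

Break frequencies occur at each pole and zero magnitude: 0.339 rad/s, 4.4 rad/s.
The lowest is 0.339 rad/s.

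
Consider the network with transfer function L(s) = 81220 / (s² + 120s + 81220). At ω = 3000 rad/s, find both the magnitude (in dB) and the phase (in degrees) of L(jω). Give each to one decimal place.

|L| = -40.8 dB, ∠L = -177.7°

|(j3000)² + 120(j3000) + 81220| = |-8.9188e+06 + j3.6e+05| = 8.926e+06
|L(j3000)| = 81220 / 8.926e+06 = 0.0090992
20 log₁₀(0.0090992) = -40.82 dB
∠[(j3000)² + 120(j3000) + 81220] = ∠[-8.9188e+06 + j3.6e+05] = 177.69°
∠L(j3000) = −177.69° = -177.69°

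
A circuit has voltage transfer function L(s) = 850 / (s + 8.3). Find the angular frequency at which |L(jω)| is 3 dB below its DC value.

For a single-pole low-pass, the −3 dB point is at the pole: ω = 8.3 rad/sec.

8.3 rad/sec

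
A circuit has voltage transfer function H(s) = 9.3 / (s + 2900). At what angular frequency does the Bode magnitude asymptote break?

The single real pole at s = −2900 gives a corner at ω = 2900 rad s⁻¹.

2900 rad s⁻¹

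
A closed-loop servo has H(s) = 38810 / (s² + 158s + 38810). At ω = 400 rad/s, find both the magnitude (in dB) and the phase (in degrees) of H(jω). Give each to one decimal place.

|H| = -10.9 dB, ∠H = -152.5°

|(j400)² + 158(j400) + 38810| = |-1.2119e+05 + j63200| = 1.367e+05
|H(j400)| = 38810 / 1.367e+05 = 0.28395
20 log₁₀(0.28395) = -10.94 dB
∠[(j400)² + 158(j400) + 38810] = ∠[-1.2119e+05 + j63200] = 152.46°
∠H(j400) = −152.46° = -152.46°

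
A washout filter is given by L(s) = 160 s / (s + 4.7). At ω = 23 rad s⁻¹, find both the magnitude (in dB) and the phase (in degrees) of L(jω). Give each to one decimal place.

|L| = 43.9 dB, ∠L = 11.5°

|j23| = 23
|j23 + 4.7| = √(23² + 4.7²) = 23.48
|L(j23)| = 160 × 23 / 23.48 = 156.76
20 log₁₀(156.76) = 43.90 dB
∠(j23) = 90.00°
∠(j23 + 4.7) = arctan(23/4.7) = 78.45°
∠L(j23) = 90.00° − 78.45° = 11.55°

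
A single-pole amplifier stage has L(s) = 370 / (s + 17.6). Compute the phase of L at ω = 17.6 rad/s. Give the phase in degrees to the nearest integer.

-45°

∠(j17.6 + 17.6) = arctan(17.6/17.6) = 45.00°
∠L(j17.6) = −45.00° = -45.00°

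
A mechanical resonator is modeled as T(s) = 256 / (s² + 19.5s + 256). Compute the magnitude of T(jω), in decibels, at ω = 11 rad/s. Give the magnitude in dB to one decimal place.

0.1 dB

|(j11)² + 19.5(j11) + 256| = |135 + j214.5| = 253.4
|T(j11)| = 256 / 253.4 = 1.0101
20 log₁₀(1.0101) = 0.09 dB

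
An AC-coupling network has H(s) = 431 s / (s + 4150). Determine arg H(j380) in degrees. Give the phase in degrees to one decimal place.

∠(j380) = 90.00°
∠(j380 + 4150) = arctan(380/4150) = 5.23°
∠H(j380) = 90.00° − 5.23° = 84.77°

84.8°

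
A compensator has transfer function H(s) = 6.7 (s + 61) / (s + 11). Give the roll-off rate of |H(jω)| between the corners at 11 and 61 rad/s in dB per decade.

In this band the factors already past their corner are: pole at 11; net slope = -20 dB/decade.

-20 dB/decade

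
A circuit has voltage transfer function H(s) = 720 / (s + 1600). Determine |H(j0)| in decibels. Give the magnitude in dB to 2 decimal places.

-6.94 dB

H(0) = 720 / 1600 = 0.45
20 log₁₀(0.45) = -6.936 dB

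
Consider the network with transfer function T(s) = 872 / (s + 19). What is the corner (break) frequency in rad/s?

The single real pole at s = −19 gives a corner at ω = 19 rad/s.

19 rad/s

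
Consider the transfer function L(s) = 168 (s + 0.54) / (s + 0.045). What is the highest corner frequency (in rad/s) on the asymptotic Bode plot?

Break frequencies occur at each pole and zero magnitude: 0.045 rad/s, 0.54 rad/s.
The highest is 0.54 rad/s.

0.54 rad/s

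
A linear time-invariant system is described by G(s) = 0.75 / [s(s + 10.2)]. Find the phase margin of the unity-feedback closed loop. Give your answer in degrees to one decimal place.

Gain crossover: |G(jω)| = 1 at ω ≈ 0.0735 rad/s.
∠G(j0.0735) = −90° − arctan(0.0735/10.2) ≈ -90.41°
PM = 180° + (-90.41°) = 89.59°

89.6°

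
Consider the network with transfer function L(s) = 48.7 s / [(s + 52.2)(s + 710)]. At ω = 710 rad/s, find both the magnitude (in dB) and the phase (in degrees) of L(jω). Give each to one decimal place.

|j710| = 710
|j710 + 52.2| = √(710² + 52.2²) = 711.9
|j710 + 710| = √(710² + 710²) = 1004
|L(j710)| = 48.7 × 710 / (711.9 × 1004) = 0.048371
20 log₁₀(0.048371) = -26.31 dB
∠(j710) = 90.00°
∠(j710 + 52.2) = arctan(710/52.2) = 85.80°
∠(j710 + 710) = arctan(710/710) = 45.00°
∠L(j710) = 90.00° − (85.80° + 45.00°) = -40.80°

|L| = -26.3 dB, ∠L = -40.8°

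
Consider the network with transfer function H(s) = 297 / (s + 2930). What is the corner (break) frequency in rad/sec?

The single real pole at s = −2930 gives a corner at ω = 2930 rad/sec.

2930 rad/sec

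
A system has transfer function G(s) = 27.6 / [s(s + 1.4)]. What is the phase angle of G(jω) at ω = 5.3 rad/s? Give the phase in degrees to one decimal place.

∠(j5.3 + 1.4) = arctan(5.3/1.4) = 75.20°
∠(j5.3) = 90.00°
∠G(j5.3) = − (75.20° + 90.00°) = -165.20°

-165.2 deg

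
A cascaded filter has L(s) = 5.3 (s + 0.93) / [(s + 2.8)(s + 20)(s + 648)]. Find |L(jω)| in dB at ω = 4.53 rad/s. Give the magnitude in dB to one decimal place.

-69.2 dB

|j4.53 + 0.93| = √(4.53² + 0.93²) = 4.624
|j4.53 + 2.8| = √(4.53² + 2.8²) = 5.325
|j4.53 + 20| = √(4.53² + 20²) = 20.51
|j4.53 + 648| = √(4.53² + 648²) = 648
|L(j4.53)| = 5.3 × 4.624 / (5.325 × 20.51 × 648) = 0.00034634
20 log₁₀(0.00034634) = -69.21 dB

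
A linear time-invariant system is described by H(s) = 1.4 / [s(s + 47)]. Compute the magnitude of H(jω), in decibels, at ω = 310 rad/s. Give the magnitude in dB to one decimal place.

-96.8 dB

|j310 + 47| = √(310² + 47²) = 313.5
|j310| = 310
|H(j310)| = 1.4 / (313.5 × 310) = 1.4404e-05
20 log₁₀(1.4404e-05) = -96.83 dB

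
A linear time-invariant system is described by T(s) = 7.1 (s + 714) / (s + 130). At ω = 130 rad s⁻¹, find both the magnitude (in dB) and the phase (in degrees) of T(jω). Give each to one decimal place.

|j130 + 714| = √(130² + 714²) = 725.7
|j130 + 130| = √(130² + 130²) = 183.8
|T(j130)| = 7.1 × 725.7 / 183.8 = 28.027
20 log₁₀(28.027) = 28.95 dB
∠(j130 + 714) = arctan(130/714) = 10.32°
∠(j130 + 130) = arctan(130/130) = 45.00°
∠T(j130) = 10.32° − 45.00° = -34.68°

|T| = 29.0 dB, ∠T = -34.7°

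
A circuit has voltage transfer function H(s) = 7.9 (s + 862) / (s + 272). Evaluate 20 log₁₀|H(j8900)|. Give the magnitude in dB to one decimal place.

|j8900 + 862| = √(8900² + 862²) = 8942
|j8900 + 272| = √(8900² + 272²) = 8904
|H(j8900)| = 7.9 × 8942 / 8904 = 7.9333
20 log₁₀(7.9333) = 17.99 dB

18.0 dB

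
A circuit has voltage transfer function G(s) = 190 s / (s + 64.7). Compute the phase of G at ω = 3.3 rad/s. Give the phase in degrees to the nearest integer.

87°

∠(j3.3) = 90.00°
∠(j3.3 + 64.7) = arctan(3.3/64.7) = 2.92°
∠G(j3.3) = 90.00° − 2.92° = 87.08°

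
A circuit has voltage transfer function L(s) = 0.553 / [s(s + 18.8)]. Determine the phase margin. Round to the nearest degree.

90 deg

Gain crossover: |L(jω)| = 1 at ω ≈ 0.0294 rad/s.
∠L(j0.0294) = −90° − arctan(0.0294/18.8) ≈ -90.09°
PM = 180° + (-90.09°) = 89.91°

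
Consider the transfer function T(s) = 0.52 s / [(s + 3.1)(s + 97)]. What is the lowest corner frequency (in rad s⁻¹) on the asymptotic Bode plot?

Break frequencies occur at each pole and zero magnitude: 3.1 rad s⁻¹, 97 rad s⁻¹.
The lowest is 3.1 rad s⁻¹.

3.1 rad s⁻¹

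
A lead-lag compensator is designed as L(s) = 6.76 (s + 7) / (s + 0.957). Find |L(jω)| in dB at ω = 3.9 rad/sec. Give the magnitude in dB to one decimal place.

|j3.9 + 7| = √(3.9² + 7²) = 8.013
|j3.9 + 0.957| = √(3.9² + 0.957²) = 4.016
|L(j3.9)| = 6.76 × 8.013 / 4.016 = 13.489
20 log₁₀(13.489) = 22.60 dB

22.6 dB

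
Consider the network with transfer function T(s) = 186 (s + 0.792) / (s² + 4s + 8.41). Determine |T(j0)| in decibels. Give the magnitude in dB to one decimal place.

24.9 dB

T(0) = 186 × 0.792 / 8.41 = 17.516
20 log₁₀(17.516) = 24.87 dB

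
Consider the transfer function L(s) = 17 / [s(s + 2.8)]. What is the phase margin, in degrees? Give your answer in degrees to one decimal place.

Gain crossover: |L(jω)| = 1 at ω ≈ 3.68 rad/sec.
∠L(j3.68) = −90° − arctan(3.68/2.8) ≈ -142.72°
PM = 180° + (-142.72°) = 37.28°

37.3°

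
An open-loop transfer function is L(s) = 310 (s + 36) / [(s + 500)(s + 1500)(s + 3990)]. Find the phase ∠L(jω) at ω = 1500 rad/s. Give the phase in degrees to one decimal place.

∠(j1500 + 36) = arctan(1500/36) = 88.63°
∠(j1500 + 500) = arctan(1500/500) = 71.57°
∠(j1500 + 1500) = arctan(1500/1500) = 45.00°
∠(j1500 + 3990) = arctan(1500/3990) = 20.60°
∠L(j1500) = 88.63° − (71.57° + 45.00° + 20.60°) = -48.54°

-48.5 deg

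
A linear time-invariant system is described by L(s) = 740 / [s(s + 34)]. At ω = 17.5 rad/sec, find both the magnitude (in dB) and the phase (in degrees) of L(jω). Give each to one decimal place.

|j17.5 + 34| = √(17.5² + 34²) = 38.24
|j17.5| = 17.5
|L(j17.5)| = 740 / (38.24 × 17.5) = 1.1058
20 log₁₀(1.1058) = 0.87 dB
∠(j17.5 + 34) = arctan(17.5/34) = 27.24°
∠(j17.5) = 90.00°
∠L(j17.5) = − (27.24° + 90.00°) = -117.24°

|L| = 0.9 dB, ∠L = -117.2°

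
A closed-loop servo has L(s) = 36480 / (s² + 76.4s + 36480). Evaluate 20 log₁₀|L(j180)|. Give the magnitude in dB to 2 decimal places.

|(j180)² + 76.4(j180) + 36480| = |4080 + j13752| = 1.434e+04
|L(j180)| = 36480 / 1.434e+04 = 2.5431
20 log₁₀(2.5431) = 8.107 dB

8.11 dB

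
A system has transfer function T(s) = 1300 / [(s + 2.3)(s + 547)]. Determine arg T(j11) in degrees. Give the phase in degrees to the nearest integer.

-79 deg

∠(j11 + 2.3) = arctan(11/2.3) = 78.19°
∠(j11 + 547) = arctan(11/547) = 1.15°
∠T(j11) = − (78.19° + 1.15°) = -79.34°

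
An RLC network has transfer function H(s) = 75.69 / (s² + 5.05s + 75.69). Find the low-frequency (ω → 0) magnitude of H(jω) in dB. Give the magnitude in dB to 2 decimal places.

0.00 dB

H(0) = 75.69 / 75.69 = 1
20 log₁₀(1) = 0.000 dB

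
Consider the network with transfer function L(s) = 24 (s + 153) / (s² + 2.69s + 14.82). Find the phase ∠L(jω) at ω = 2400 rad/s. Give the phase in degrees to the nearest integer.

-94°

∠(j2400 + 153) = arctan(2400/153) = 86.35°
∠[(j2400)² + 2.69(j2400) + 14.82] = ∠[-5.76e+06 + j6456] = 179.94°
∠L(j2400) = 86.35° − 179.94° = -93.58°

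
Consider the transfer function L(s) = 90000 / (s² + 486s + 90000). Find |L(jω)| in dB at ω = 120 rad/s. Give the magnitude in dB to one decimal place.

|(j120)² + 486(j120) + 90000| = |75600 + j58320| = 9.548e+04
|L(j120)| = 90000 / 9.548e+04 = 0.9426
20 log₁₀(0.9426) = -0.51 dB

-0.5 dB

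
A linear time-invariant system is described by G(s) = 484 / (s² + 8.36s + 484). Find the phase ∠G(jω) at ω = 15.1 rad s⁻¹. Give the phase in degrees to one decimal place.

∠[(j15.1)² + 8.36(j15.1) + 484] = ∠[255.99 + j126.24] = 26.25°
∠G(j15.1) = −26.25° = -26.25°

-26.2°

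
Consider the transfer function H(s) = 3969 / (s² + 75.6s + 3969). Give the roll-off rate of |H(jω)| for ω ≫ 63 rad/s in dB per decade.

With 0 zeros and 2 poles, the high-frequency asymptotic slope is 20 × (0 − 2) = -40 dB/decade.

-40 dB/decade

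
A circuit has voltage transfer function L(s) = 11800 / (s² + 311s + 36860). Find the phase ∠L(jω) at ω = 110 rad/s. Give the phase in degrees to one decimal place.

-54.1°

∠[(j110)² + 311(j110) + 36860] = ∠[24760 + j34210] = 54.10°
∠L(j110) = −54.10° = -54.10°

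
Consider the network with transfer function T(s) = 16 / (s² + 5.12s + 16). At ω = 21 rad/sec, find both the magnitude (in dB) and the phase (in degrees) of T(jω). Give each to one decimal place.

|T| = -28.8 dB, ∠T = -165.8°

|(j21)² + 5.12(j21) + 16| = |-425 + j107.52| = 438.4
|T(j21)| = 16 / 438.4 = 0.036497
20 log₁₀(0.036497) = -28.75 dB
∠[(j21)² + 5.12(j21) + 16] = ∠[-425 + j107.52] = 165.80°
∠T(j21) = −165.80° = -165.80°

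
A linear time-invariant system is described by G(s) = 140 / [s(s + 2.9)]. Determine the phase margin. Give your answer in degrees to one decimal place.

Gain crossover: |G(jω)| = 1 at ω ≈ 11.7 rad/s.
∠G(j11.7) = −90° − arctan(11.7/2.9) ≈ -166.03°
PM = 180° + (-166.03°) = 13.97°

14.0°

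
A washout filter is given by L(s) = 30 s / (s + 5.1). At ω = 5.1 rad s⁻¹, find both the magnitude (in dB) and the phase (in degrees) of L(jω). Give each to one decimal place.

|j5.1| = 5.1
|j5.1 + 5.1| = √(5.1² + 5.1²) = 7.212
|L(j5.1)| = 30 × 5.1 / 7.212 = 21.213
20 log₁₀(21.213) = 26.53 dB
∠(j5.1) = 90.00°
∠(j5.1 + 5.1) = arctan(5.1/5.1) = 45.00°
∠L(j5.1) = 90.00° − 45.00° = 45.00°

|L| = 26.5 dB, ∠L = 45.0 deg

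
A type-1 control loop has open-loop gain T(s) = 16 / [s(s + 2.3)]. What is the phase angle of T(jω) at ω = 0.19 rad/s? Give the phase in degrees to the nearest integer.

∠(j0.19 + 2.3) = arctan(0.19/2.3) = 4.72°
∠(j0.19) = 90.00°
∠T(j0.19) = − (4.72° + 90.00°) = -94.72°

-95°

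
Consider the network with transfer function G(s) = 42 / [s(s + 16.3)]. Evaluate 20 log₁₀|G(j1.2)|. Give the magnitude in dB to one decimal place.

|j1.2 + 16.3| = √(1.2² + 16.3²) = 16.34
|j1.2| = 1.2
|G(j1.2)| = 42 / (16.34 × 1.2) = 2.1414
20 log₁₀(2.1414) = 6.61 dB

6.6 dB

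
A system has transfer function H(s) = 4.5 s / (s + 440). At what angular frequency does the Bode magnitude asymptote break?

440 rad s⁻¹

The single real pole at s = −440 gives a corner at ω = 440 rad s⁻¹.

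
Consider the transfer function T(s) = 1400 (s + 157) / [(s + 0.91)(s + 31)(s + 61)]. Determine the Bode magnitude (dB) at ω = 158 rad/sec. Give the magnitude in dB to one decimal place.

-22.8 dB

|j158 + 157| = √(158² + 157²) = 222.7
|j158 + 0.91| = √(158² + 0.91²) = 158
|j158 + 31| = √(158² + 31²) = 161
|j158 + 61| = √(158² + 61²) = 169.4
|T(j158)| = 1400 × 222.7 / (158 × 161 × 169.4) = 0.072373
20 log₁₀(0.072373) = -22.81 dB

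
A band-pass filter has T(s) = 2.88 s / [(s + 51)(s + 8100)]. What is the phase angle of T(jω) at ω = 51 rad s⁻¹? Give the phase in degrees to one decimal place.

∠(j51) = 90.00°
∠(j51 + 51) = arctan(51/51) = 45.00°
∠(j51 + 8100) = arctan(51/8100) = 0.36°
∠T(j51) = 90.00° − (45.00° + 0.36°) = 44.64°

44.6°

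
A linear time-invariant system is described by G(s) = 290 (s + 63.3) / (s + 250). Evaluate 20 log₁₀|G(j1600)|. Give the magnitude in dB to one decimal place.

49.1 dB

|j1600 + 63.3| = √(1600² + 63.3²) = 1601
|j1600 + 250| = √(1600² + 250²) = 1619
|G(j1600)| = 290 × 1601 / 1619 = 286.75
20 log₁₀(286.75) = 49.15 dB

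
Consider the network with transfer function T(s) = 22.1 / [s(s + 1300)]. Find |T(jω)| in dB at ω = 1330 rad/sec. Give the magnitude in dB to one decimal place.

|j1330 + 1300| = √(1330² + 1300²) = 1860
|j1330| = 1330
|T(j1330)| = 22.1 / (1860 × 1330) = 8.9345e-06
20 log₁₀(8.9345e-06) = -100.98 dB

-101.0 dB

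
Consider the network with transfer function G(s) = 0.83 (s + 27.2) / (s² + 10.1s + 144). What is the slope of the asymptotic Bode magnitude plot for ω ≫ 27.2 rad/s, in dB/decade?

-20 dB/decade

With 1 zero and 2 poles, the high-frequency asymptotic slope is 20 × (1 − 2) = -20 dB/decade.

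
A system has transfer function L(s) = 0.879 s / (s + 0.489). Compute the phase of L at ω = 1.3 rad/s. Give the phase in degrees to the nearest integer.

∠(j1.3) = 90.00°
∠(j1.3 + 0.489) = arctan(1.3/0.489) = 69.39°
∠L(j1.3) = 90.00° − 69.39° = 20.61°

21°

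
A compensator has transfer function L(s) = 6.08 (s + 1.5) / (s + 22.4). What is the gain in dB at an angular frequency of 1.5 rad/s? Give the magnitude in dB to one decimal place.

-4.8 dB

|j1.5 + 1.5| = √(1.5² + 1.5²) = 2.121
|j1.5 + 22.4| = √(1.5² + 22.4²) = 22.45
|L(j1.5)| = 6.08 × 2.121 / 22.45 = 0.5745
20 log₁₀(0.5745) = -4.81 dB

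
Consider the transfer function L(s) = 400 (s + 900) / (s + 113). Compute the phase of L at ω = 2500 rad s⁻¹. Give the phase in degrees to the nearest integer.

∠(j2500 + 900) = arctan(2500/900) = 70.20°
∠(j2500 + 113) = arctan(2500/113) = 87.41°
∠L(j2500) = 70.20° − 87.41° = -17.21°

-17°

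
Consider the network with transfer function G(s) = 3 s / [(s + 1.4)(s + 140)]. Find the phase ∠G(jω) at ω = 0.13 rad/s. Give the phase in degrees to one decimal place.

84.6 deg

∠(j0.13) = 90.00°
∠(j0.13 + 1.4) = arctan(0.13/1.4) = 5.31°
∠(j0.13 + 140) = arctan(0.13/140) = 0.05°
∠G(j0.13) = 90.00° − (5.31° + 0.05°) = 84.64°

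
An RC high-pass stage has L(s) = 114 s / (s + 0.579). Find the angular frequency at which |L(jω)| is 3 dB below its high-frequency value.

0.579 rad/s

For a single-pole high-pass, the −3 dB point is at the pole: ω = 0.579 rad/s.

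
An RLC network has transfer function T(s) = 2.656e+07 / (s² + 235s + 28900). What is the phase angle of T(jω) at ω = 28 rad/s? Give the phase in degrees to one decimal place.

∠[(j28)² + 235(j28) + 28900] = ∠[28116 + j6580] = 13.17°
∠T(j28) = −13.17° = -13.17°

-13.2°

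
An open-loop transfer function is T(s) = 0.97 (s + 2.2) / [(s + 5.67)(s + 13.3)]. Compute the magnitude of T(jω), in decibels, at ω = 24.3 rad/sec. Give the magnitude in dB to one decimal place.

-29.3 dB

|j24.3 + 2.2| = √(24.3² + 2.2²) = 24.4
|j24.3 + 5.67| = √(24.3² + 5.67²) = 24.95
|j24.3 + 13.3| = √(24.3² + 13.3²) = 27.7
|T(j24.3)| = 0.97 × 24.4 / (24.95 × 27.7) = 0.034239
20 log₁₀(0.034239) = -29.31 dB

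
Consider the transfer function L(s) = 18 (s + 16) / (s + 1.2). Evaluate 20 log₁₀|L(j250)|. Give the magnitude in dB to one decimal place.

|j250 + 16| = √(250² + 16²) = 250.5
|j250 + 1.2| = √(250² + 1.2²) = 250
|L(j250)| = 18 × 250.5 / 250 = 18.037
20 log₁₀(18.037) = 25.12 dB

25.1 dB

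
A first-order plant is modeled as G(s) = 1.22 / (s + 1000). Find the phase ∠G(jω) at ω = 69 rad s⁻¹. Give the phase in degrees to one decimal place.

-3.9°

∠(j69 + 1000) = arctan(69/1000) = 3.95°
∠G(j69) = −3.95° = -3.95°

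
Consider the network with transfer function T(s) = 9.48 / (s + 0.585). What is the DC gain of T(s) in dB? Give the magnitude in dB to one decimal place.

24.2 dB

T(0) = 9.48 / 0.585 = 16.205
20 log₁₀(16.205) = 24.19 dB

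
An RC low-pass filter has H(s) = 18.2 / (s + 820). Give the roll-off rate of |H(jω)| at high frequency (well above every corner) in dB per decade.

With 0 zeros and 1 pole, the high-frequency asymptotic slope is 20 × (0 − 1) = -20 dB/decade.

-20 dB/decade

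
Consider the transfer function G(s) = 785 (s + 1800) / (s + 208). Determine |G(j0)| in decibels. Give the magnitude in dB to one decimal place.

G(0) = 785 × 1800 / 208 = 6793.3
20 log₁₀(6793.3) = 76.64 dB

76.6 dB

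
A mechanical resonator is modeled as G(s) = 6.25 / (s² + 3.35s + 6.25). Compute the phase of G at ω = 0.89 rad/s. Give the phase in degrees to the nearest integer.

∠[(j0.89)² + 3.35(j0.89) + 6.25] = ∠[5.4579 + j2.9815] = 28.65°
∠G(j0.89) = −28.65° = -28.65°

-29°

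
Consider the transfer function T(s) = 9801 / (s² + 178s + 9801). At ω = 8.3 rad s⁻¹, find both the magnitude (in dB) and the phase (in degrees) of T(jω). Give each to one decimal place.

|T| = -0.0 dB, ∠T = -8.6°

|(j8.3)² + 178(j8.3) + 9801| = |9732.1 + j1477.4| = 9844
|T(j8.3)| = 9801 / 9844 = 0.99567
20 log₁₀(0.99567) = -0.04 dB
∠[(j8.3)² + 178(j8.3) + 9801] = ∠[9732.1 + j1477.4] = 8.63°
∠T(j8.3) = −8.63° = -8.63°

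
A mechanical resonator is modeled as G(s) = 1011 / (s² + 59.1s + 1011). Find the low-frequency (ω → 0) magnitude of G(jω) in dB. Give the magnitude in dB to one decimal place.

G(0) = 1011 / 1011 = 1
20 log₁₀(1) = 0.00 dB

0.0 dB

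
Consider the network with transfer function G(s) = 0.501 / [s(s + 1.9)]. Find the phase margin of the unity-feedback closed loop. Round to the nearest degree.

82°

Gain crossover: |G(jω)| = 1 at ω ≈ 0.261 rad/s.
∠G(j0.261) = −90° − arctan(0.261/1.9) ≈ -97.83°
PM = 180° + (-97.83°) = 82.17°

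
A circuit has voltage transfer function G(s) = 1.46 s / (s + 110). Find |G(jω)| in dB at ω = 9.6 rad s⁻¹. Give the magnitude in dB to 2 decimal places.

|j9.6| = 9.6
|j9.6 + 110| = √(9.6² + 110²) = 110.4
|G(j9.6)| = 1.46 × 9.6 / 110.4 = 0.12694
20 log₁₀(0.12694) = -17.928 dB

-17.93 dB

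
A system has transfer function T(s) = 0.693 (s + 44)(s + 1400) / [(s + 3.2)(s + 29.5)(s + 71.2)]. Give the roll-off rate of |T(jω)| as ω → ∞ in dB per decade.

-20 dB/decade

With 2 zeros and 3 poles, the high-frequency asymptotic slope is 20 × (2 − 3) = -20 dB/decade.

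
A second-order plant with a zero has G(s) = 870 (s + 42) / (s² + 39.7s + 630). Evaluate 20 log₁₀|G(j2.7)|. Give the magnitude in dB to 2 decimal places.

|j2.7 + 42| = √(2.7² + 42²) = 42.09
|(j2.7)² + 39.7(j2.7) + 630| = |622.71 + j107.19| = 631.9
|G(j2.7)| = 870 × 42.09 / 631.9 = 57.948
20 log₁₀(57.948) = 35.261 dB

35.26 dB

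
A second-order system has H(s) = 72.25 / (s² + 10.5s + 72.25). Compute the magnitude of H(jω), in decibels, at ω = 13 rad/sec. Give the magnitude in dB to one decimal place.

-7.3 dB

|(j13)² + 10.5(j13) + 72.25| = |-96.75 + j136.5| = 167.3
|H(j13)| = 72.25 / 167.3 = 0.43183
20 log₁₀(0.43183) = -7.29 dB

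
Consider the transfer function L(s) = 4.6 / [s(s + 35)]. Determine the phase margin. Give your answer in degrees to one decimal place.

89.8 deg

Gain crossover: |L(jω)| = 1 at ω ≈ 0.131 rad/s.
∠L(j0.131) = −90° − arctan(0.131/35) ≈ -90.22°
PM = 180° + (-90.22°) = 89.78°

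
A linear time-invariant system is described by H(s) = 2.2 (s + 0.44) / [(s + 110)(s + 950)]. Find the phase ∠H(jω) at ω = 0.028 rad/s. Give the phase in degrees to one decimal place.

∠(j0.028 + 0.44) = arctan(0.028/0.44) = 3.64°
∠(j0.028 + 110) = arctan(0.028/110) = 0.01°
∠(j0.028 + 950) = arctan(0.028/950) = 0.00°
∠H(j0.028) = 3.64° − (0.01° + 0.00°) = 3.62°

3.6°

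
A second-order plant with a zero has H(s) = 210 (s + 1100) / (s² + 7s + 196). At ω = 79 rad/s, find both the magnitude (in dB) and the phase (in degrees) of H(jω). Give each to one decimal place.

|H| = 31.6 dB, ∠H = -170.7°

|j79 + 1100| = √(79² + 1100²) = 1103
|(j79)² + 7(j79) + 196| = |-6045 + j553| = 6070
|H(j79)| = 210 × 1103 / 6070 = 38.153
20 log₁₀(38.153) = 31.63 dB
∠(j79 + 1100) = arctan(79/1100) = 4.11°
∠[(j79)² + 7(j79) + 196] = ∠[-6045 + j553] = 174.77°
∠H(j79) = 4.11° − 174.77° = -170.67°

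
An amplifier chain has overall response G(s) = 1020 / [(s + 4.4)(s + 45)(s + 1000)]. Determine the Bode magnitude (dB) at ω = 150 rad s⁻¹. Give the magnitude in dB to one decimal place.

-87.3 dB

|j150 + 4.4| = √(150² + 4.4²) = 150.1
|j150 + 45| = √(150² + 45²) = 156.6
|j150 + 1000| = √(150² + 1000²) = 1011
|G(j150)| = 1020 / (150.1 × 156.6 × 1011) = 4.2923e-05
20 log₁₀(4.2923e-05) = -87.35 dB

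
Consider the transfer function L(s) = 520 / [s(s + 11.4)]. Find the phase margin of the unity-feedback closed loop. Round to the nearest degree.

Gain crossover: |L(jω)| = 1 at ω ≈ 21.4 rad s⁻¹.
∠L(j21.4) = −90° − arctan(21.4/11.4) ≈ -151.98°
PM = 180° + (-151.98°) = 28.02°

28°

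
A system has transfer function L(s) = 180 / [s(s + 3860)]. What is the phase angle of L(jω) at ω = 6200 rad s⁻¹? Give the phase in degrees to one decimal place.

-148.1°

∠(j6200 + 3860) = arctan(6200/3860) = 58.09°
∠(j6200) = 90.00°
∠L(j6200) = − (58.09° + 90.00°) = -148.09°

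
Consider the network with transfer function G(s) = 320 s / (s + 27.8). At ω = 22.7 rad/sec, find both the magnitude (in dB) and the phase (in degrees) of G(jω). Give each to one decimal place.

|j22.7| = 22.7
|j22.7 + 27.8| = √(22.7² + 27.8²) = 35.89
|G(j22.7)| = 320 × 22.7 / 35.89 = 202.39
20 log₁₀(202.39) = 46.12 dB
∠(j22.7) = 90.00°
∠(j22.7 + 27.8) = arctan(22.7/27.8) = 39.23°
∠G(j22.7) = 90.00° − 39.23° = 50.77°

|G| = 46.1 dB, ∠G = 50.8°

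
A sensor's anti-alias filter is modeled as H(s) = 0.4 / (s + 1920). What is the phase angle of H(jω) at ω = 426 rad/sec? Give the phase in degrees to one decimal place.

-12.5°

∠(j426 + 1920) = arctan(426/1920) = 12.51°
∠H(j426) = −12.51° = -12.51°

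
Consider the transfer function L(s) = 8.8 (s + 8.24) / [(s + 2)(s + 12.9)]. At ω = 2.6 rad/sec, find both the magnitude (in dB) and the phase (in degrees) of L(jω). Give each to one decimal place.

|j2.6 + 8.24| = √(2.6² + 8.24²) = 8.64
|j2.6 + 2| = √(2.6² + 2²) = 3.28
|j2.6 + 12.9| = √(2.6² + 12.9²) = 13.16
|L(j2.6)| = 8.8 × 8.64 / (3.28 × 13.16) = 1.7615
20 log₁₀(1.7615) = 4.92 dB
∠(j2.6 + 8.24) = arctan(2.6/8.24) = 17.51°
∠(j2.6 + 2) = arctan(2.6/2) = 52.43°
∠(j2.6 + 12.9) = arctan(2.6/12.9) = 11.40°
∠L(j2.6) = 17.51° − (52.43° + 11.40°) = -46.31°

|L| = 4.9 dB, ∠L = -46.3°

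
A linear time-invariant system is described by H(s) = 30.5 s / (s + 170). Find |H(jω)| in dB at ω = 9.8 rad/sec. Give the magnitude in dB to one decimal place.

4.9 dB

|j9.8| = 9.8
|j9.8 + 170| = √(9.8² + 170²) = 170.3
|H(j9.8)| = 30.5 × 9.8 / 170.3 = 1.7553
20 log₁₀(1.7553) = 4.89 dB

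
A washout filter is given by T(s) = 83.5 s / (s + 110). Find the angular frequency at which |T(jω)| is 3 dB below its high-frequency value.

For a single-pole high-pass, the −3 dB point is at the pole: ω = 110 rad/sec.

110 rad/sec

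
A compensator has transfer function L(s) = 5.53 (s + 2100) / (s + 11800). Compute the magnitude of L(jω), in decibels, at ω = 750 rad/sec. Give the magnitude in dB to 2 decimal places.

0.37 dB

|j750 + 2100| = √(750² + 2100²) = 2230
|j750 + 11800| = √(750² + 11800²) = 1.182e+04
|L(j750)| = 5.53 × 2230 / 1.182e+04 = 1.0429
20 log₁₀(1.0429) = 0.365 dB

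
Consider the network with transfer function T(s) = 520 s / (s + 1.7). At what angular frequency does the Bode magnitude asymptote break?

1.7 rad/sec

The single real pole at s = −1.7 gives a corner at ω = 1.7 rad/sec.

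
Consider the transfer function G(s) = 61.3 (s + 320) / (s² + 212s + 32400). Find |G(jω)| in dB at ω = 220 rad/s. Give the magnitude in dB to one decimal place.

-6.3 dB

|j220 + 320| = √(220² + 320²) = 388.3
|(j220)² + 212(j220) + 32400| = |-16000 + j46640| = 4.931e+04
|G(j220)| = 61.3 × 388.3 / 4.931e+04 = 0.48277
20 log₁₀(0.48277) = -6.33 dB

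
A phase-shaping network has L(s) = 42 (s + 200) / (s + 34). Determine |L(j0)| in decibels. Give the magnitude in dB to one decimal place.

47.9 dB

L(0) = 42 × 200 / 34 = 247.06
20 log₁₀(247.06) = 47.86 dB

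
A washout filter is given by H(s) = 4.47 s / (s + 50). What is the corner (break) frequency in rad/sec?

50 rad/sec

The single real pole at s = −50 gives a corner at ω = 50 rad/sec.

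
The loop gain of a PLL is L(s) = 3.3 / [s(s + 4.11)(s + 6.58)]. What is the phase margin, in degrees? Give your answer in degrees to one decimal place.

87.2 deg

Gain crossover: |L(jω)| = 1 at ω ≈ 0.122 rad/sec.
∠L(j0.122) = −90° − arctan(0.122/4.11) − arctan(0.122/6.58) ≈ -92.76°
PM = 180° + (-92.76°) = 87.24°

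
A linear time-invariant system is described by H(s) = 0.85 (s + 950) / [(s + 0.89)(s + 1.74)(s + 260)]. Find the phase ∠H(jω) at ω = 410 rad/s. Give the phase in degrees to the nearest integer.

-214°

∠(j410 + 950) = arctan(410/950) = 23.34°
∠(j410 + 0.89) = arctan(410/0.89) = 89.88°
∠(j410 + 1.74) = arctan(410/1.74) = 89.76°
∠(j410 + 260) = arctan(410/260) = 57.62°
∠H(j410) = 23.34° − (89.88° + 89.76° + 57.62°) = -213.91°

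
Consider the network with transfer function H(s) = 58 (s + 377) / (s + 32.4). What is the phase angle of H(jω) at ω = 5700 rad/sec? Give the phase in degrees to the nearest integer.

-3°

∠(j5700 + 377) = arctan(5700/377) = 86.22°
∠(j5700 + 32.4) = arctan(5700/32.4) = 89.67°
∠H(j5700) = 86.22° − 89.67° = -3.46°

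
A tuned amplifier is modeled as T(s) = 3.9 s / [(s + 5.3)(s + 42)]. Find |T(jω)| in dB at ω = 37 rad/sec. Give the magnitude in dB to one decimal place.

|j37| = 37
|j37 + 5.3| = √(37² + 5.3²) = 37.38
|j37 + 42| = √(37² + 42²) = 55.97
|T(j37)| = 3.9 × 37 / (37.38 × 55.97) = 0.068972
20 log₁₀(0.068972) = -23.23 dB

-23.2 dB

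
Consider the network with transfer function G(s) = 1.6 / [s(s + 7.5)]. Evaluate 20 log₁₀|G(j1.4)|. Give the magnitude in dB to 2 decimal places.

-16.49 dB

|j1.4 + 7.5| = √(1.4² + 7.5²) = 7.63
|j1.4| = 1.4
|G(j1.4)| = 1.6 / (7.63 × 1.4) = 0.14979
20 log₁₀(0.14979) = -16.490 dB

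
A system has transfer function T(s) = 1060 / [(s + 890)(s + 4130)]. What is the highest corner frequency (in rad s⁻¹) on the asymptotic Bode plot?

Break frequencies occur at each pole and zero magnitude: 890 rad s⁻¹, 4130 rad s⁻¹.
The highest is 4130 rad s⁻¹.

4130 rad s⁻¹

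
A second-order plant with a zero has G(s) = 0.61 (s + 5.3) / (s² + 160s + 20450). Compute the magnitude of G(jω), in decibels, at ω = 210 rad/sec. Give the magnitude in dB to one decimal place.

-50.1 dB

|j210 + 5.3| = √(210² + 5.3²) = 210.1
|(j210)² + 160(j210) + 20450| = |-23650 + j33600| = 4.109e+04
|G(j210)| = 0.61 × 210.1 / 4.109e+04 = 0.0031186
20 log₁₀(0.0031186) = -50.12 dB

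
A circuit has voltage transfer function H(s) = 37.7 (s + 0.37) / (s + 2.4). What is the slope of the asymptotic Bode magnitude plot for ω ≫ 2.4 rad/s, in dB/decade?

With 1 zero and 1 pole, the high-frequency asymptotic slope is 20 × (1 − 1) = 0 dB/decade.

0 dB/decade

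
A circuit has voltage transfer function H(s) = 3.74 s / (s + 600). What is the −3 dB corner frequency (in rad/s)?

For a single-pole high-pass, the −3 dB point is at the pole: ω = 600 rad/s.

600 rad/s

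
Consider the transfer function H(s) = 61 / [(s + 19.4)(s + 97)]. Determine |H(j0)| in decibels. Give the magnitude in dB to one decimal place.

-29.8 dB

H(0) = 61 / (19.4 × 97) = 0.032416
20 log₁₀(0.032416) = -29.78 dB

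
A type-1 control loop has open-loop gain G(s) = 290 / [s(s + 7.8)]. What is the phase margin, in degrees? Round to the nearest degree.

Gain crossover: |G(jω)| = 1 at ω ≈ 16.2 rad s⁻¹.
∠G(j16.2) = −90° − arctan(16.2/7.8) ≈ -154.24°
PM = 180° + (-154.24°) = 25.76°

26°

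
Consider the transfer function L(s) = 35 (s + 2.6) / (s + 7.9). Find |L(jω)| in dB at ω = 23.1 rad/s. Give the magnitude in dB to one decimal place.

30.5 dB

|j23.1 + 2.6| = √(23.1² + 2.6²) = 23.25
|j23.1 + 7.9| = √(23.1² + 7.9²) = 24.41
|L(j23.1)| = 35 × 23.25 / 24.41 = 33.326
20 log₁₀(33.326) = 30.46 dB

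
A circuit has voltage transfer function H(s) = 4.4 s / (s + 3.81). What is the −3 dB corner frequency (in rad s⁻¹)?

For a single-pole high-pass, the −3 dB point is at the pole: ω = 3.81 rad s⁻¹.

3.81 rad s⁻¹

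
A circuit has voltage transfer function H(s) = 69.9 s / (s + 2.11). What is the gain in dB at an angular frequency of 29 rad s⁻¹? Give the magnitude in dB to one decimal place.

36.9 dB

|j29| = 29
|j29 + 2.11| = √(29² + 2.11²) = 29.08
|H(j29)| = 69.9 × 29 / 29.08 = 69.716
20 log₁₀(69.716) = 36.87 dB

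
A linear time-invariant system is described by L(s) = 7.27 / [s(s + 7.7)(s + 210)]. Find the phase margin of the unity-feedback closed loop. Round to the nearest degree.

Gain crossover: |L(jω)| = 1 at ω ≈ 0.0045 rad/sec.
∠L(j0.0045) = −90° − arctan(0.0045/7.7) − arctan(0.0045/210) ≈ -90.03°
PM = 180° + (-90.03°) = 89.97°

90°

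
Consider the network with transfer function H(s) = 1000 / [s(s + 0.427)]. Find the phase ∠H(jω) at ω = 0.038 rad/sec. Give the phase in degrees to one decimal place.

∠(j0.038 + 0.427) = arctan(0.038/0.427) = 5.09°
∠(j0.038) = 90.00°
∠H(j0.038) = − (5.09° + 90.00°) = -95.09°

-95.1°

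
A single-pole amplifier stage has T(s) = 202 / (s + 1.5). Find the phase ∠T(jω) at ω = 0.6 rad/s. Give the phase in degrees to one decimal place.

∠(j0.6 + 1.5) = arctan(0.6/1.5) = 21.80°
∠T(j0.6) = −21.80° = -21.80°

-21.8°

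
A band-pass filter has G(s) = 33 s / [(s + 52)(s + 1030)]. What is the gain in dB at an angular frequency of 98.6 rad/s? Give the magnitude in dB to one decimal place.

-31.0 dB

|j98.6| = 98.6
|j98.6 + 52| = √(98.6² + 52²) = 111.5
|j98.6 + 1030| = √(98.6² + 1030²) = 1035
|G(j98.6)| = 33 × 98.6 / (111.5 × 1035) = 0.02821
20 log₁₀(0.02821) = -30.99 dB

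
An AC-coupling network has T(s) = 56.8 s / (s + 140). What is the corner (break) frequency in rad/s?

140 rad/s

The single real pole at s = −140 gives a corner at ω = 140 rad/s.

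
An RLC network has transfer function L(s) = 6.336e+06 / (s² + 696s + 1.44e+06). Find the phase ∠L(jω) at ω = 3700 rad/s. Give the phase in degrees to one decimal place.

∠[(j3700)² + 696(j3700) + 1.44e+06] = ∠[-1.225e+07 + j2.5752e+06] = 168.13°
∠L(j3700) = −168.13° = -168.13°

-168.1°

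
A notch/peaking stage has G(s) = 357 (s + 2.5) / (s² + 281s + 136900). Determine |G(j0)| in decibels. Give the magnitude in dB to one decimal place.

G(0) = 357 × 2.5 / 136900 = 0.0065194
20 log₁₀(0.0065194) = -43.72 dB

-43.7 dB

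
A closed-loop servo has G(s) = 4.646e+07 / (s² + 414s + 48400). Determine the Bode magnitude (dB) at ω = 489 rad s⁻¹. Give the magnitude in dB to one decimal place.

|(j489)² + 414(j489) + 48400| = |-1.9072e+05 + j2.0245e+05| = 2.781e+05
|G(j489)| = 4.646e+07 / 2.781e+05 = 167.04
20 log₁₀(167.04) = 44.46 dB

44.5 dB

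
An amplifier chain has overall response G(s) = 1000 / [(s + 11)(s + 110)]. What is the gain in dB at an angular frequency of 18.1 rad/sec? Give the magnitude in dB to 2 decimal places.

-7.46 dB

|j18.1 + 11| = √(18.1² + 11²) = 21.18
|j18.1 + 110| = √(18.1² + 110²) = 111.5
|G(j18.1)| = 1000 / (21.18 × 111.5) = 0.42352
20 log₁₀(0.42352) = -7.463 dB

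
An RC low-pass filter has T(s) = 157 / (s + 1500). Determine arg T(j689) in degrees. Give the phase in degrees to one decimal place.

-24.7°

∠(j689 + 1500) = arctan(689/1500) = 24.67°
∠T(j689) = −24.67° = -24.67°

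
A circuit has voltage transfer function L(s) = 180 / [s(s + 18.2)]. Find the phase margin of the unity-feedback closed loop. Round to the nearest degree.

Gain crossover: |L(jω)| = 1 at ω ≈ 8.89 rad/s.
∠L(j8.89) = −90° − arctan(8.89/18.2) ≈ -116.03°
PM = 180° + (-116.03°) = 63.97°

64°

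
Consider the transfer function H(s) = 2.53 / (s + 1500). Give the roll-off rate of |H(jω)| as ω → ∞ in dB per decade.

-20 dB/decade

With 0 zeros and 1 pole, the high-frequency asymptotic slope is 20 × (0 − 1) = -20 dB/decade.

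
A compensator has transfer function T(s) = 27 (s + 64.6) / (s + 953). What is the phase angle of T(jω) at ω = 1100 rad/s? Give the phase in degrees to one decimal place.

∠(j1100 + 64.6) = arctan(1100/64.6) = 86.64°
∠(j1100 + 953) = arctan(1100/953) = 49.10°
∠T(j1100) = 86.64° − 49.10° = 37.54°

37.5°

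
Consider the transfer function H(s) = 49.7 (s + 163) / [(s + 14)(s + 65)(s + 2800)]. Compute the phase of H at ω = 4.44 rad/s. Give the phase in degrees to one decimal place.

-20.0°

∠(j4.44 + 163) = arctan(4.44/163) = 1.56°
∠(j4.44 + 14) = arctan(4.44/14) = 17.60°
∠(j4.44 + 65) = arctan(4.44/65) = 3.91°
∠(j4.44 + 2800) = arctan(4.44/2800) = 0.09°
∠H(j4.44) = 1.56° − (17.60° + 3.91° + 0.09°) = -20.03°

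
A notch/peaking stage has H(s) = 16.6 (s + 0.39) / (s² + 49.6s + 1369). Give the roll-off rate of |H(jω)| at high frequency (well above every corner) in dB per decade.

-20 dB/decade

With 1 zero and 2 poles, the high-frequency asymptotic slope is 20 × (1 − 2) = -20 dB/decade.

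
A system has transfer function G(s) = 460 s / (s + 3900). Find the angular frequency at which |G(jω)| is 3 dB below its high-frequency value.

3900 rad/sec

For a single-pole high-pass, the −3 dB point is at the pole: ω = 3900 rad/sec.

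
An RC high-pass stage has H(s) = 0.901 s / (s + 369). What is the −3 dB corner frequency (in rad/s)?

369 rad/s

For a single-pole high-pass, the −3 dB point is at the pole: ω = 369 rad/s.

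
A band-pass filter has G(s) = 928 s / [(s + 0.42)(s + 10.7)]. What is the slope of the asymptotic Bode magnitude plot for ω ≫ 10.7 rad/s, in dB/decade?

-20 dB/decade

With 1 zero and 2 poles, the high-frequency asymptotic slope is 20 × (1 − 2) = -20 dB/decade.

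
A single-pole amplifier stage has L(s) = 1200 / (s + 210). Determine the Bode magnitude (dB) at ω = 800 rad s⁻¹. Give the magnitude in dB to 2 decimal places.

|j800 + 210| = √(800² + 210²) = 827.1
|L(j800)| = 1200 / 827.1 = 1.4508
20 log₁₀(1.4508) = 3.232 dB

3.23 dB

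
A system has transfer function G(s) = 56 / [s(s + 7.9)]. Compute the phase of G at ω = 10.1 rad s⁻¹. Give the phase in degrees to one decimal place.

-142.0°

∠(j10.1 + 7.9) = arctan(10.1/7.9) = 51.97°
∠(j10.1) = 90.00°
∠G(j10.1) = − (51.97° + 90.00°) = -141.97°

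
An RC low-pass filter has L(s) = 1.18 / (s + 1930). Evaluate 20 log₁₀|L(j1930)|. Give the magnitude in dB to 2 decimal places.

-67.28 dB

|j1930 + 1930| = √(1930² + 1930²) = 2729
|L(j1930)| = 1.18 / 2729 = 0.00043232
20 log₁₀(0.00043232) = -67.284 dB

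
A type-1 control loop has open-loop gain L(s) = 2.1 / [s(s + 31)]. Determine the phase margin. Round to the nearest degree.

90 deg

Gain crossover: |L(jω)| = 1 at ω ≈ 0.0677 rad/sec.
∠L(j0.0677) = −90° − arctan(0.0677/31) ≈ -90.13°
PM = 180° + (-90.13°) = 89.87°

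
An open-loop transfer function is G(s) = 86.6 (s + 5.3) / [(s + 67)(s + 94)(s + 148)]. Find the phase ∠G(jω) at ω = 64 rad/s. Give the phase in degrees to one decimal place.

∠(j64 + 5.3) = arctan(64/5.3) = 85.27°
∠(j64 + 67) = arctan(64/67) = 43.69°
∠(j64 + 94) = arctan(64/94) = 34.25°
∠(j64 + 148) = arctan(64/148) = 23.39°
∠G(j64) = 85.27° − (43.69° + 34.25° + 23.39°) = -16.06°

-16.1°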